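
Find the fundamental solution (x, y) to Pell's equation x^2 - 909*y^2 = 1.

(x, y) = (80801, 2680)

First expand sqrt(909) as a continued fraction. With x_i = (sqrt(909) + m_i)/d_i and (m_0, d_0) = (0, 1): a_0 = floor(sqrt(909)) = 30, since 30^2 = 900 <= 909 < 961 = 31^2.
Iterate m_{i+1} = d_i*a_i - m_i, d_{i+1} = (909 - m_{i+1}^2)/d_i, a_{i+1} = floor((a_0 + m_{i+1})/d_{i+1}):
  m_1 = 1*30 - 0 = 30, d_1 = (909 - 30^2)/1 = 9/1 = 9, a_1 = floor((30 + 30)/9) = 6.
  m_2 = 9*6 - 30 = 24, d_2 = (909 - 24^2)/9 = 333/9 = 37, a_2 = floor((30 + 24)/37) = 1.
  m_3 = 37*1 - 24 = 13, d_3 = (909 - 13^2)/37 = 740/37 = 20, a_3 = floor((30 + 13)/20) = 2.
  m_4 = 20*2 - 13 = 27, d_4 = (909 - 27^2)/20 = 180/20 = 9, a_4 = floor((30 + 27)/9) = 6.
  m_5 = 9*6 - 27 = 27, d_5 = (909 - 27^2)/9 = 180/9 = 20, a_5 = floor((30 + 27)/20) = 2.
  m_6 = 20*2 - 27 = 13, d_6 = (909 - 13^2)/20 = 740/20 = 37, a_6 = floor((30 + 13)/37) = 1.
  m_7 = 37*1 - 13 = 24, d_7 = (909 - 24^2)/37 = 333/37 = 9, a_7 = floor((30 + 24)/9) = 6.
  m_8 = 9*6 - 24 = 30, d_8 = (909 - 30^2)/9 = 9/9 = 1, a_8 = floor((30 + 30)/1) = 60.
  m_9 = 1*60 - 30 = 30, d_9 = (909 - 30^2)/1 = 9/1 = 9: (m_9, d_9) = (m_1, d_1) = (30, 9), so from here the quotients repeat a_1, ..., a_8; the period length is 8.
So sqrt(909) = [30; (6, 1, 2, 6, 2, 1, 6, 60)] with period length k = 8.
k is even, so the fundamental solution of x^2 - 909y^2 = 1 is (p_{k-1}, q_{k-1}) = (p_7, q_7); compute convergents through index 7.
Convergents (p_i = a_i*p_{i-1} + p_{i-2}, q_i = a_i*q_{i-1} + q_{i-2} with p_{-2}=0, p_{-1}=1, q_{-2}=1, q_{-1}=0):
  i=0: a_0=30, p_0 = 30*1 + 0 = 30, q_0 = 30*0 + 1 = 1.
  i=1: a_1=6, p_1 = 6*30 + 1 = 181, q_1 = 6*1 + 0 = 6.
  i=2: a_2=1, p_2 = 1*181 + 30 = 211, q_2 = 1*6 + 1 = 7.
  i=3: a_3=2, p_3 = 2*211 + 181 = 603, q_3 = 2*7 + 6 = 20.
  i=4: a_4=6, p_4 = 6*603 + 211 = 3829, q_4 = 6*20 + 7 = 127.
  i=5: a_5=2, p_5 = 2*3829 + 603 = 8261, q_5 = 2*127 + 20 = 274.
  i=6: a_6=1, p_6 = 1*8261 + 3829 = 12090, q_6 = 1*274 + 127 = 401.
  i=7: a_7=6, p_7 = 6*12090 + 8261 = 80801, q_7 = 6*401 + 274 = 2680.
Check: 80801^2 - 909*2680^2 = 6528801601 - 6528801600 = 1, so (x, y) = (80801, 2680) solves the equation, and by the theorem it is the least positive solution.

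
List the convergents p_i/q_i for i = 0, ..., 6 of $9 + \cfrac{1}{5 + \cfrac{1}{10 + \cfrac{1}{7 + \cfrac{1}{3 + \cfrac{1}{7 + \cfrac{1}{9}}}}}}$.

9/1, 46/5, 469/51, 3329/362, 10456/1137, 76521/8321, 699145/76026

Using the convergent recurrence p_i = a_i*p_{i-1} + p_{i-2}, q_i = a_i*q_{i-1} + q_{i-2} with p_{-2}=0, p_{-1}=1, q_{-2}=1, q_{-1}=0:
  i=0: a_0=9, p_0 = 9*1 + 0 = 9, q_0 = 9*0 + 1 = 1.
  i=1: a_1=5, p_1 = 5*9 + 1 = 46, q_1 = 5*1 + 0 = 5.
  i=2: a_2=10, p_2 = 10*46 + 9 = 469, q_2 = 10*5 + 1 = 51.
  i=3: a_3=7, p_3 = 7*469 + 46 = 3329, q_3 = 7*51 + 5 = 362.
  i=4: a_4=3, p_4 = 3*3329 + 469 = 10456, q_4 = 3*362 + 51 = 1137.
  i=5: a_5=7, p_5 = 7*10456 + 3329 = 76521, q_5 = 7*1137 + 362 = 8321.
  i=6: a_6=9, p_6 = 9*76521 + 10456 = 699145, q_6 = 9*8321 + 1137 = 76026.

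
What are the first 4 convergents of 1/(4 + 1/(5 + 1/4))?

0/1, 1/4, 5/21, 21/88

Using the convergent recurrence p_i = a_i*p_{i-1} + p_{i-2}, q_i = a_i*q_{i-1} + q_{i-2} with p_{-2}=0, p_{-1}=1, q_{-2}=1, q_{-1}=0:
  i=0: a_0=0, p_0 = 0*1 + 0 = 0, q_0 = 0*0 + 1 = 1.
  i=1: a_1=4, p_1 = 4*0 + 1 = 1, q_1 = 4*1 + 0 = 4.
  i=2: a_2=5, p_2 = 5*1 + 0 = 5, q_2 = 5*4 + 1 = 21.
  i=3: a_3=4, p_3 = 4*5 + 1 = 21, q_3 = 4*21 + 4 = 88.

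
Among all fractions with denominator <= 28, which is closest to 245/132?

Expand x = 245/132 as a continued fraction with the Euclidean algorithm:
  245 = 1*132 + 113, so a_0 = 1.
  132 = 1*113 + 19, so a_1 = 1.
  113 = 5*19 + 18, so a_2 = 5.
  19 = 1*18 + 1, so a_3 = 1.
  18 = 18*1 + 0, so a_4 = 18.
so x = [1; 1, 5, 1, 18].
Convergents (p_i = a_i*p_{i-1} + p_{i-2}, q_i = a_i*q_{i-1} + q_{i-2} with p_{-2}=0, p_{-1}=1, q_{-2}=1, q_{-1}=0), until the denominator exceeds 28:
  i=0: a_0=1, p_0 = 1*1 + 0 = 1, q_0 = 1*0 + 1 = 1.
  i=1: a_1=1, p_1 = 1*1 + 1 = 2, q_1 = 1*1 + 0 = 1.
  i=2: a_2=5, p_2 = 5*2 + 1 = 11, q_2 = 5*1 + 1 = 6.
  i=3: a_3=1, p_3 = 1*11 + 2 = 13, q_3 = 1*6 + 1 = 7.
  i=4: a_4=18, p_4 = 18*13 + 11 = 245, q_4 = 18*7 + 6 = 132.
q_4 = 132 > 28, so the last convergent with denominator <= 28 is p_3/q_3 = 13/7.
The closest fraction with denominator <= 28 is either p_3/q_3 or the intermediate fraction (k*p_3 + p_2)/(k*q_3 + q_2) with the largest k >= 1 whose denominator stays <= 28; these approach x as k grows, and every other convergent or intermediate fraction in range is farther away.
Largest k: floor((28 - q_2)/q_3) = floor((28 - 6)/7) = 3.
That gives (3*13 + 11)/(3*7 + 6) = 50/27.
Compare the errors: |x - 13/7| = |245*7 - 13*132|/(132*7) = 1/924, and |x - 50/27| = |245*27 - 50*132|/(132*27) = 15/3564.
Cross-multiplying, 1*3564 = 3564 < 13860 = 15*924, so 1/924 is smaller: the convergent 13/7 is closer to x than 50/27.

13/7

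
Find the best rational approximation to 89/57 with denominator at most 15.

Expand x = 89/57 as a continued fraction with the Euclidean algorithm:
  89 = 1*57 + 32, so a_0 = 1.
  57 = 1*32 + 25, so a_1 = 1.
  32 = 1*25 + 7, so a_2 = 1.
  25 = 3*7 + 4, so a_3 = 3.
  7 = 1*4 + 3, so a_4 = 1.
  4 = 1*3 + 1, so a_5 = 1.
  3 = 3*1 + 0, so a_6 = 3.
so x = [1; 1, 1, 3, 1, 1, 3].
Convergents (p_i = a_i*p_{i-1} + p_{i-2}, q_i = a_i*q_{i-1} + q_{i-2} with p_{-2}=0, p_{-1}=1, q_{-2}=1, q_{-1}=0), until the denominator exceeds 15:
  i=0: a_0=1, p_0 = 1*1 + 0 = 1, q_0 = 1*0 + 1 = 1.
  i=1: a_1=1, p_1 = 1*1 + 1 = 2, q_1 = 1*1 + 0 = 1.
  i=2: a_2=1, p_2 = 1*2 + 1 = 3, q_2 = 1*1 + 1 = 2.
  i=3: a_3=3, p_3 = 3*3 + 2 = 11, q_3 = 3*2 + 1 = 7.
  i=4: a_4=1, p_4 = 1*11 + 3 = 14, q_4 = 1*7 + 2 = 9.
  i=5: a_5=1, p_5 = 1*14 + 11 = 25, q_5 = 1*9 + 7 = 16.
q_5 = 16 > 15, so the last convergent with denominator <= 15 is p_4/q_4 = 14/9.
The closest fraction with denominator <= 15 is either p_4/q_4 or the intermediate fraction (k*p_4 + p_3)/(k*q_4 + q_3) with the largest k >= 1 whose denominator stays <= 15; these approach x as k grows, and every other convergent or intermediate fraction in range is farther away.
Largest k: floor((15 - q_3)/q_4) = floor((15 - 7)/9) = 0.
Since k = 0, no intermediate fraction beyond p_4/q_4 has denominator <= 15, so the convergent 14/9 is the closest (its error is |89*9 - 14*57|/(57*9) = 3/513).

14/9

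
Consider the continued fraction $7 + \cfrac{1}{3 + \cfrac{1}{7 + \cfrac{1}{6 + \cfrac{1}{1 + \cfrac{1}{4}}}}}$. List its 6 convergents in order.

Using the convergent recurrence p_i = a_i*p_{i-1} + p_{i-2}, q_i = a_i*q_{i-1} + q_{i-2} with p_{-2}=0, p_{-1}=1, q_{-2}=1, q_{-1}=0:
  i=0: a_0=7, p_0 = 7*1 + 0 = 7, q_0 = 7*0 + 1 = 1.
  i=1: a_1=3, p_1 = 3*7 + 1 = 22, q_1 = 3*1 + 0 = 3.
  i=2: a_2=7, p_2 = 7*22 + 7 = 161, q_2 = 7*3 + 1 = 22.
  i=3: a_3=6, p_3 = 6*161 + 22 = 988, q_3 = 6*22 + 3 = 135.
  i=4: a_4=1, p_4 = 1*988 + 161 = 1149, q_4 = 1*135 + 22 = 157.
  i=5: a_5=4, p_5 = 4*1149 + 988 = 5584, q_5 = 4*157 + 135 = 763.

7/1, 22/3, 161/22, 988/135, 1149/157, 5584/763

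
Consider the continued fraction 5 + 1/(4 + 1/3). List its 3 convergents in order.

5/1, 21/4, 68/13

Using the convergent recurrence p_i = a_i*p_{i-1} + p_{i-2}, q_i = a_i*q_{i-1} + q_{i-2} with p_{-2}=0, p_{-1}=1, q_{-2}=1, q_{-1}=0:
  i=0: a_0=5, p_0 = 5*1 + 0 = 5, q_0 = 5*0 + 1 = 1.
  i=1: a_1=4, p_1 = 4*5 + 1 = 21, q_1 = 4*1 + 0 = 4.
  i=2: a_2=3, p_2 = 3*21 + 5 = 68, q_2 = 3*4 + 1 = 13.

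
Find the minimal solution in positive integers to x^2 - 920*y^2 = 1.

(x, y) = (91, 3)

First expand sqrt(920) as a continued fraction. With x_i = (sqrt(920) + m_i)/d_i and (m_0, d_0) = (0, 1): a_0 = floor(sqrt(920)) = 30, since 30^2 = 900 <= 920 < 961 = 31^2.
Iterate m_{i+1} = d_i*a_i - m_i, d_{i+1} = (920 - m_{i+1}^2)/d_i, a_{i+1} = floor((a_0 + m_{i+1})/d_{i+1}):
  m_1 = 1*30 - 0 = 30, d_1 = (920 - 30^2)/1 = 20/1 = 20, a_1 = floor((30 + 30)/20) = 3.
  m_2 = 20*3 - 30 = 30, d_2 = (920 - 30^2)/20 = 20/20 = 1, a_2 = floor((30 + 30)/1) = 60.
  m_3 = 1*60 - 30 = 30, d_3 = (920 - 30^2)/1 = 20/1 = 20: (m_3, d_3) = (m_1, d_1) = (30, 20), so from here the quotients repeat a_1, a_2; the period length is 2.
So sqrt(920) = [30; (3, 60)] with period length k = 2.
k is even, so the fundamental solution of x^2 - 920y^2 = 1 is (p_{k-1}, q_{k-1}) = (p_1, q_1); compute convergents through index 1.
Convergents (p_i = a_i*p_{i-1} + p_{i-2}, q_i = a_i*q_{i-1} + q_{i-2} with p_{-2}=0, p_{-1}=1, q_{-2}=1, q_{-1}=0):
  i=0: a_0=30, p_0 = 30*1 + 0 = 30, q_0 = 30*0 + 1 = 1.
  i=1: a_1=3, p_1 = 3*30 + 1 = 91, q_1 = 3*1 + 0 = 3.
Check: 91^2 - 920*3^2 = 8281 - 8280 = 1, so (x, y) = (91, 3) solves the equation, and by the theorem it is the least positive solution.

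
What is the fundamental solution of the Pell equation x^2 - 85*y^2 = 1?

(x, y) = (285769, 30996)

First expand sqrt(85) as a continued fraction. With x_i = (sqrt(85) + m_i)/d_i and (m_0, d_0) = (0, 1): a_0 = floor(sqrt(85)) = 9, since 9^2 = 81 <= 85 < 100 = 10^2.
Iterate m_{i+1} = d_i*a_i - m_i, d_{i+1} = (85 - m_{i+1}^2)/d_i, a_{i+1} = floor((a_0 + m_{i+1})/d_{i+1}):
  m_1 = 1*9 - 0 = 9, d_1 = (85 - 9^2)/1 = 4/1 = 4, a_1 = floor((9 + 9)/4) = 4.
  m_2 = 4*4 - 9 = 7, d_2 = (85 - 7^2)/4 = 36/4 = 9, a_2 = floor((9 + 7)/9) = 1.
  m_3 = 9*1 - 7 = 2, d_3 = (85 - 2^2)/9 = 81/9 = 9, a_3 = floor((9 + 2)/9) = 1.
  m_4 = 9*1 - 2 = 7, d_4 = (85 - 7^2)/9 = 36/9 = 4, a_4 = floor((9 + 7)/4) = 4.
  m_5 = 4*4 - 7 = 9, d_5 = (85 - 9^2)/4 = 4/4 = 1, a_5 = floor((9 + 9)/1) = 18.
  m_6 = 1*18 - 9 = 9, d_6 = (85 - 9^2)/1 = 4/1 = 4: (m_6, d_6) = (m_1, d_1) = (9, 4), so from here the quotients repeat a_1, ..., a_5; the period length is 5.
So sqrt(85) = [9; (4, 1, 1, 4, 18)] with period length k = 5.
k is odd, so (p_{k-1}, q_{k-1}) only solves x^2 - 85y^2 = -1 and the fundamental solution of x^2 - 85y^2 = 1 is (p_{2k-1}, q_{2k-1}) = (p_9, q_9); compute convergents through index 9, running through the period twice.
Convergents (p_i = a_i*p_{i-1} + p_{i-2}, q_i = a_i*q_{i-1} + q_{i-2} with p_{-2}=0, p_{-1}=1, q_{-2}=1, q_{-1}=0):
  i=0: a_0=9, p_0 = 9*1 + 0 = 9, q_0 = 9*0 + 1 = 1.
  i=1: a_1=4, p_1 = 4*9 + 1 = 37, q_1 = 4*1 + 0 = 4.
  i=2: a_2=1, p_2 = 1*37 + 9 = 46, q_2 = 1*4 + 1 = 5.
  i=3: a_3=1, p_3 = 1*46 + 37 = 83, q_3 = 1*5 + 4 = 9.
  i=4: a_4=4, p_4 = 4*83 + 46 = 378, q_4 = 4*9 + 5 = 41.
  i=5: a_5=18, p_5 = 18*378 + 83 = 6887, q_5 = 18*41 + 9 = 747.
  i=6: a_6=4, p_6 = 4*6887 + 378 = 27926, q_6 = 4*747 + 41 = 3029.
  i=7: a_7=1, p_7 = 1*27926 + 6887 = 34813, q_7 = 1*3029 + 747 = 3776.
  i=8: a_8=1, p_8 = 1*34813 + 27926 = 62739, q_8 = 1*3776 + 3029 = 6805.
  i=9: a_9=4, p_9 = 4*62739 + 34813 = 285769, q_9 = 4*6805 + 3776 = 30996.
Indeed p_4^2 - 85*q_4^2 = 142884 - 142885 = -1, not +1.
Check: 285769^2 - 85*30996^2 = 81663921361 - 81663921360 = 1, so (x, y) = (285769, 30996) solves the equation, and by the theorem it is the least positive solution.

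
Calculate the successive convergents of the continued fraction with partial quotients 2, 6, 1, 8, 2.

2/1, 13/6, 15/7, 133/62, 281/131

Using the convergent recurrence p_i = a_i*p_{i-1} + p_{i-2}, q_i = a_i*q_{i-1} + q_{i-2} with p_{-2}=0, p_{-1}=1, q_{-2}=1, q_{-1}=0:
  i=0: a_0=2, p_0 = 2*1 + 0 = 2, q_0 = 2*0 + 1 = 1.
  i=1: a_1=6, p_1 = 6*2 + 1 = 13, q_1 = 6*1 + 0 = 6.
  i=2: a_2=1, p_2 = 1*13 + 2 = 15, q_2 = 1*6 + 1 = 7.
  i=3: a_3=8, p_3 = 8*15 + 13 = 133, q_3 = 8*7 + 6 = 62.
  i=4: a_4=2, p_4 = 2*133 + 15 = 281, q_4 = 2*62 + 7 = 131.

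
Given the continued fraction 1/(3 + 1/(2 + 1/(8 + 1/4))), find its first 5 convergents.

0/1, 1/3, 2/7, 17/59, 70/243

Using the convergent recurrence p_i = a_i*p_{i-1} + p_{i-2}, q_i = a_i*q_{i-1} + q_{i-2} with p_{-2}=0, p_{-1}=1, q_{-2}=1, q_{-1}=0:
  i=0: a_0=0, p_0 = 0*1 + 0 = 0, q_0 = 0*0 + 1 = 1.
  i=1: a_1=3, p_1 = 3*0 + 1 = 1, q_1 = 3*1 + 0 = 3.
  i=2: a_2=2, p_2 = 2*1 + 0 = 2, q_2 = 2*3 + 1 = 7.
  i=3: a_3=8, p_3 = 8*2 + 1 = 17, q_3 = 8*7 + 3 = 59.
  i=4: a_4=4, p_4 = 4*17 + 2 = 70, q_4 = 4*59 + 7 = 243.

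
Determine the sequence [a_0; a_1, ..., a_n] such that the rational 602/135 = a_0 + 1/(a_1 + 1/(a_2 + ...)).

[4; 2, 5, 1, 1, 1, 3]

Run the Euclidean algorithm on 602 and 135; the successive quotients are the partial quotients a_0, a_1, ... (each step inverts the fractional part left over by the previous one):
  602 = 4*135 + 62, so a_0 = 4.
  135 = 2*62 + 11, so a_1 = 2.
  62 = 5*11 + 7, so a_2 = 5.
  11 = 1*7 + 4, so a_3 = 1.
  7 = 1*4 + 3, so a_4 = 1.
  4 = 1*3 + 1, so a_5 = 1.
  3 = 3*1 + 0, so a_6 = 3.
The remainder reaches 0 after 7 divisions, so the expansion has 7 partial quotients, read off in order.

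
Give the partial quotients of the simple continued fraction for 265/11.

Run the Euclidean algorithm on 265 and 11; the successive quotients are the partial quotients a_0, a_1, ... (each step inverts the fractional part left over by the previous one):
  265 = 24*11 + 1, so a_0 = 24.
  11 = 11*1 + 0, so a_1 = 11.
The remainder reaches 0 after 2 divisions, so the expansion has 2 partial quotients, read off in order.

[24; 11]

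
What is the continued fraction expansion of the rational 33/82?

Run the Euclidean algorithm on 33 and 82; the successive quotients are the partial quotients a_0, a_1, ... (each step inverts the fractional part left over by the previous one):
  33 = 0*82 + 33, so a_0 = 0.
  82 = 2*33 + 16, so a_1 = 2.
  33 = 2*16 + 1, so a_2 = 2.
  16 = 16*1 + 0, so a_3 = 16.
The remainder reaches 0 after 4 divisions, so the expansion has 4 partial quotients, read off in order.

[0; 2, 2, 16]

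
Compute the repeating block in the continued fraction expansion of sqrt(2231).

[47; (4, 3, 1, 1, 8, 47, 8, 1, 1, 3, 4, 94)]

Write x_i = (sqrt(2231) + m_i)/d_i with (m_0, d_0) = (0, 1). a_0 = floor(sqrt(2231)) = 47, since 47^2 = 2209 <= 2231 < 2304 = 48^2.
Iterate m_{i+1} = d_i*a_i - m_i, d_{i+1} = (2231 - m_{i+1}^2)/d_i, a_{i+1} = floor((a_0 + m_{i+1})/d_{i+1}):
  m_1 = 1*47 - 0 = 47, d_1 = (2231 - 47^2)/1 = 22/1 = 22, a_1 = floor((47 + 47)/22) = 4.
  m_2 = 22*4 - 47 = 41, d_2 = (2231 - 41^2)/22 = 550/22 = 25, a_2 = floor((47 + 41)/25) = 3.
  m_3 = 25*3 - 41 = 34, d_3 = (2231 - 34^2)/25 = 1075/25 = 43, a_3 = floor((47 + 34)/43) = 1.
  m_4 = 43*1 - 34 = 9, d_4 = (2231 - 9^2)/43 = 2150/43 = 50, a_4 = floor((47 + 9)/50) = 1.
  m_5 = 50*1 - 9 = 41, d_5 = (2231 - 41^2)/50 = 550/50 = 11, a_5 = floor((47 + 41)/11) = 8.
  m_6 = 11*8 - 41 = 47, d_6 = (2231 - 47^2)/11 = 22/11 = 2, a_6 = floor((47 + 47)/2) = 47.
  m_7 = 2*47 - 47 = 47, d_7 = (2231 - 47^2)/2 = 22/2 = 11, a_7 = floor((47 + 47)/11) = 8.
  m_8 = 11*8 - 47 = 41, d_8 = (2231 - 41^2)/11 = 550/11 = 50, a_8 = floor((47 + 41)/50) = 1.
  m_9 = 50*1 - 41 = 9, d_9 = (2231 - 9^2)/50 = 2150/50 = 43, a_9 = floor((47 + 9)/43) = 1.
  m_10 = 43*1 - 9 = 34, d_10 = (2231 - 34^2)/43 = 1075/43 = 25, a_10 = floor((47 + 34)/25) = 3.
  m_11 = 25*3 - 34 = 41, d_11 = (2231 - 41^2)/25 = 550/25 = 22, a_11 = floor((47 + 41)/22) = 4.
  m_12 = 22*4 - 41 = 47, d_12 = (2231 - 47^2)/22 = 22/22 = 1, a_12 = floor((47 + 47)/1) = 94.
  m_13 = 1*94 - 47 = 47, d_13 = (2231 - 47^2)/1 = 22/1 = 22: (m_13, d_13) = (m_1, d_1) = (47, 22), so from here the quotients repeat a_1, ..., a_12; the period length is 12.
Hence the expansion of sqrt(2231) is a_0 = 47 followed by the repeating block 4, 3, 1, 1, 8, 47, 8, 1, 1, 3, 4, 94 (period 12).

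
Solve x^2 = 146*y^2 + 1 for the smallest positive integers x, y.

First expand sqrt(146) as a continued fraction. With x_i = (sqrt(146) + m_i)/d_i and (m_0, d_0) = (0, 1): a_0 = floor(sqrt(146)) = 12, since 12^2 = 144 <= 146 < 169 = 13^2.
Iterate m_{i+1} = d_i*a_i - m_i, d_{i+1} = (146 - m_{i+1}^2)/d_i, a_{i+1} = floor((a_0 + m_{i+1})/d_{i+1}):
  m_1 = 1*12 - 0 = 12, d_1 = (146 - 12^2)/1 = 2/1 = 2, a_1 = floor((12 + 12)/2) = 12.
  m_2 = 2*12 - 12 = 12, d_2 = (146 - 12^2)/2 = 2/2 = 1, a_2 = floor((12 + 12)/1) = 24.
  m_3 = 1*24 - 12 = 12, d_3 = (146 - 12^2)/1 = 2/1 = 2: (m_3, d_3) = (m_1, d_1) = (12, 2), so from here the quotients repeat a_1, a_2; the period length is 2.
So sqrt(146) = [12; (12, 24)] with period length k = 2.
k is even, so the fundamental solution of x^2 - 146y^2 = 1 is (p_{k-1}, q_{k-1}) = (p_1, q_1); compute convergents through index 1.
Convergents (p_i = a_i*p_{i-1} + p_{i-2}, q_i = a_i*q_{i-1} + q_{i-2} with p_{-2}=0, p_{-1}=1, q_{-2}=1, q_{-1}=0):
  i=0: a_0=12, p_0 = 12*1 + 0 = 12, q_0 = 12*0 + 1 = 1.
  i=1: a_1=12, p_1 = 12*12 + 1 = 145, q_1 = 12*1 + 0 = 12.
Check: 145^2 - 146*12^2 = 21025 - 21024 = 1, so (x, y) = (145, 12) solves the equation, and by the theorem it is the least positive solution.

(x, y) = (145, 12)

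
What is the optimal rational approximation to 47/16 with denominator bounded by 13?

Expand x = 47/16 as a continued fraction with the Euclidean algorithm:
  47 = 2*16 + 15, so a_0 = 2.
  16 = 1*15 + 1, so a_1 = 1.
  15 = 15*1 + 0, so a_2 = 15.
so x = [2; 1, 15].
Convergents (p_i = a_i*p_{i-1} + p_{i-2}, q_i = a_i*q_{i-1} + q_{i-2} with p_{-2}=0, p_{-1}=1, q_{-2}=1, q_{-1}=0), until the denominator exceeds 13:
  i=0: a_0=2, p_0 = 2*1 + 0 = 2, q_0 = 2*0 + 1 = 1.
  i=1: a_1=1, p_1 = 1*2 + 1 = 3, q_1 = 1*1 + 0 = 1.
  i=2: a_2=15, p_2 = 15*3 + 2 = 47, q_2 = 15*1 + 1 = 16.
q_2 = 16 > 13, so the last convergent with denominator <= 13 is p_1/q_1 = 3/1.
The closest fraction with denominator <= 13 is either p_1/q_1 or the intermediate fraction (k*p_1 + p_0)/(k*q_1 + q_0) with the largest k >= 1 whose denominator stays <= 13; these approach x as k grows, and every other convergent or intermediate fraction in range is farther away.
Largest k: floor((13 - q_0)/q_1) = floor((13 - 1)/1) = 12.
That gives (12*3 + 2)/(12*1 + 1) = 38/13.
Compare the errors: |x - 3/1| = |47*1 - 3*16|/(16*1) = 1/16, and |x - 38/13| = |47*13 - 38*16|/(16*13) = 3/208.
Cross-multiplying, 3*16 = 48 < 208 = 1*208, so 3/208 is smaller: the intermediate fraction 38/13 is closer to x than 3/1.

38/13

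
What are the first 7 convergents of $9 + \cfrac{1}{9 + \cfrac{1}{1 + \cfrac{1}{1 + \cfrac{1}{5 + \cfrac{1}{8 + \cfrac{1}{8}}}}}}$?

Using the convergent recurrence p_i = a_i*p_{i-1} + p_{i-2}, q_i = a_i*q_{i-1} + q_{i-2} with p_{-2}=0, p_{-1}=1, q_{-2}=1, q_{-1}=0:
  i=0: a_0=9, p_0 = 9*1 + 0 = 9, q_0 = 9*0 + 1 = 1.
  i=1: a_1=9, p_1 = 9*9 + 1 = 82, q_1 = 9*1 + 0 = 9.
  i=2: a_2=1, p_2 = 1*82 + 9 = 91, q_2 = 1*9 + 1 = 10.
  i=3: a_3=1, p_3 = 1*91 + 82 = 173, q_3 = 1*10 + 9 = 19.
  i=4: a_4=5, p_4 = 5*173 + 91 = 956, q_4 = 5*19 + 10 = 105.
  i=5: a_5=8, p_5 = 8*956 + 173 = 7821, q_5 = 8*105 + 19 = 859.
  i=6: a_6=8, p_6 = 8*7821 + 956 = 63524, q_6 = 8*859 + 105 = 6977.

9/1, 82/9, 91/10, 173/19, 956/105, 7821/859, 63524/6977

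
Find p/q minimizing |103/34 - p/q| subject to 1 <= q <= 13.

Expand x = 103/34 as a continued fraction with the Euclidean algorithm:
  103 = 3*34 + 1, so a_0 = 3.
  34 = 34*1 + 0, so a_1 = 34.
so x = [3; 34].
Convergents (p_i = a_i*p_{i-1} + p_{i-2}, q_i = a_i*q_{i-1} + q_{i-2} with p_{-2}=0, p_{-1}=1, q_{-2}=1, q_{-1}=0), until the denominator exceeds 13:
  i=0: a_0=3, p_0 = 3*1 + 0 = 3, q_0 = 3*0 + 1 = 1.
  i=1: a_1=34, p_1 = 34*3 + 1 = 103, q_1 = 34*1 + 0 = 34.
q_1 = 34 > 13, so the last convergent with denominator <= 13 is p_0/q_0 = 3/1.
The closest fraction with denominator <= 13 is either p_0/q_0 or the intermediate fraction (k*p_0 + p_{-1})/(k*q_0 + q_{-1}) with the largest k >= 1 whose denominator stays <= 13; these approach x as k grows, and every other convergent or intermediate fraction in range is farther away.
Largest k: floor((13 - q_{-1})/q_0) = floor((13 - 0)/1) = 13 (using the seeds p_{-1} = 1, q_{-1} = 0).
That gives (13*3 + 1)/(13*1 + 0) = 40/13.
Compare the errors: |x - 3/1| = |103*1 - 3*34|/(34*1) = 1/34, and |x - 40/13| = |103*13 - 40*34|/(34*13) = 21/442.
Cross-multiplying, 1*442 = 442 < 714 = 21*34, so 1/34 is smaller: the convergent 3/1 is closer to x than 40/13.

3/1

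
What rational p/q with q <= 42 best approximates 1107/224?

84/17

Expand x = 1107/224 as a continued fraction with the Euclidean algorithm:
  1107 = 4*224 + 211, so a_0 = 4.
  224 = 1*211 + 13, so a_1 = 1.
  211 = 16*13 + 3, so a_2 = 16.
  13 = 4*3 + 1, so a_3 = 4.
  3 = 3*1 + 0, so a_4 = 3.
so x = [4; 1, 16, 4, 3].
Convergents (p_i = a_i*p_{i-1} + p_{i-2}, q_i = a_i*q_{i-1} + q_{i-2} with p_{-2}=0, p_{-1}=1, q_{-2}=1, q_{-1}=0), until the denominator exceeds 42:
  i=0: a_0=4, p_0 = 4*1 + 0 = 4, q_0 = 4*0 + 1 = 1.
  i=1: a_1=1, p_1 = 1*4 + 1 = 5, q_1 = 1*1 + 0 = 1.
  i=2: a_2=16, p_2 = 16*5 + 4 = 84, q_2 = 16*1 + 1 = 17.
  i=3: a_3=4, p_3 = 4*84 + 5 = 341, q_3 = 4*17 + 1 = 69.
q_3 = 69 > 42, so the last convergent with denominator <= 42 is p_2/q_2 = 84/17.
The closest fraction with denominator <= 42 is either p_2/q_2 or the intermediate fraction (k*p_2 + p_1)/(k*q_2 + q_1) with the largest k >= 1 whose denominator stays <= 42; these approach x as k grows, and every other convergent or intermediate fraction in range is farther away.
Largest k: floor((42 - q_1)/q_2) = floor((42 - 1)/17) = 2.
That gives (2*84 + 5)/(2*17 + 1) = 173/35.
Compare the errors: |x - 84/17| = |1107*17 - 84*224|/(224*17) = 3/3808, and |x - 173/35| = |1107*35 - 173*224|/(224*35) = 7/7840.
Cross-multiplying, 3*7840 = 23520 < 26656 = 7*3808, so 3/3808 is smaller: the convergent 84/17 is closer to x than 173/35.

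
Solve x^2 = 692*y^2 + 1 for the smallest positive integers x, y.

(x, y) = (2499849, 95030)

First expand sqrt(692) as a continued fraction. With x_i = (sqrt(692) + m_i)/d_i and (m_0, d_0) = (0, 1): a_0 = floor(sqrt(692)) = 26, since 26^2 = 676 <= 692 < 729 = 27^2.
Iterate m_{i+1} = d_i*a_i - m_i, d_{i+1} = (692 - m_{i+1}^2)/d_i, a_{i+1} = floor((a_0 + m_{i+1})/d_{i+1}):
  m_1 = 1*26 - 0 = 26, d_1 = (692 - 26^2)/1 = 16/1 = 16, a_1 = floor((26 + 26)/16) = 3.
  m_2 = 16*3 - 26 = 22, d_2 = (692 - 22^2)/16 = 208/16 = 13, a_2 = floor((26 + 22)/13) = 3.
  m_3 = 13*3 - 22 = 17, d_3 = (692 - 17^2)/13 = 403/13 = 31, a_3 = floor((26 + 17)/31) = 1.
  m_4 = 31*1 - 17 = 14, d_4 = (692 - 14^2)/31 = 496/31 = 16, a_4 = floor((26 + 14)/16) = 2.
  m_5 = 16*2 - 14 = 18, d_5 = (692 - 18^2)/16 = 368/16 = 23, a_5 = floor((26 + 18)/23) = 1.
  m_6 = 23*1 - 18 = 5, d_6 = (692 - 5^2)/23 = 667/23 = 29, a_6 = floor((26 + 5)/29) = 1.
  m_7 = 29*1 - 5 = 24, d_7 = (692 - 24^2)/29 = 116/29 = 4, a_7 = floor((26 + 24)/4) = 12.
  m_8 = 4*12 - 24 = 24, d_8 = (692 - 24^2)/4 = 116/4 = 29, a_8 = floor((26 + 24)/29) = 1.
  m_9 = 29*1 - 24 = 5, d_9 = (692 - 5^2)/29 = 667/29 = 23, a_9 = floor((26 + 5)/23) = 1.
  m_10 = 23*1 - 5 = 18, d_10 = (692 - 18^2)/23 = 368/23 = 16, a_10 = floor((26 + 18)/16) = 2.
  m_11 = 16*2 - 18 = 14, d_11 = (692 - 14^2)/16 = 496/16 = 31, a_11 = floor((26 + 14)/31) = 1.
  m_12 = 31*1 - 14 = 17, d_12 = (692 - 17^2)/31 = 403/31 = 13, a_12 = floor((26 + 17)/13) = 3.
  m_13 = 13*3 - 17 = 22, d_13 = (692 - 22^2)/13 = 208/13 = 16, a_13 = floor((26 + 22)/16) = 3.
  m_14 = 16*3 - 22 = 26, d_14 = (692 - 26^2)/16 = 16/16 = 1, a_14 = floor((26 + 26)/1) = 52.
  m_15 = 1*52 - 26 = 26, d_15 = (692 - 26^2)/1 = 16/1 = 16: (m_15, d_15) = (m_1, d_1) = (26, 16), so from here the quotients repeat a_1, ..., a_14; the period length is 14.
So sqrt(692) = [26; (3, 3, 1, 2, 1, 1, 12, 1, 1, 2, 1, 3, 3, 52)] with period length k = 14.
k is even, so the fundamental solution of x^2 - 692y^2 = 1 is (p_{k-1}, q_{k-1}) = (p_13, q_13); compute convergents through index 13.
Convergents (p_i = a_i*p_{i-1} + p_{i-2}, q_i = a_i*q_{i-1} + q_{i-2} with p_{-2}=0, p_{-1}=1, q_{-2}=1, q_{-1}=0):
  i=0: a_0=26, p_0 = 26*1 + 0 = 26, q_0 = 26*0 + 1 = 1.
  i=1: a_1=3, p_1 = 3*26 + 1 = 79, q_1 = 3*1 + 0 = 3.
  i=2: a_2=3, p_2 = 3*79 + 26 = 263, q_2 = 3*3 + 1 = 10.
  i=3: a_3=1, p_3 = 1*263 + 79 = 342, q_3 = 1*10 + 3 = 13.
  i=4: a_4=2, p_4 = 2*342 + 263 = 947, q_4 = 2*13 + 10 = 36.
  i=5: a_5=1, p_5 = 1*947 + 342 = 1289, q_5 = 1*36 + 13 = 49.
  i=6: a_6=1, p_6 = 1*1289 + 947 = 2236, q_6 = 1*49 + 36 = 85.
  i=7: a_7=12, p_7 = 12*2236 + 1289 = 28121, q_7 = 12*85 + 49 = 1069.
  i=8: a_8=1, p_8 = 1*28121 + 2236 = 30357, q_8 = 1*1069 + 85 = 1154.
  i=9: a_9=1, p_9 = 1*30357 + 28121 = 58478, q_9 = 1*1154 + 1069 = 2223.
  i=10: a_10=2, p_10 = 2*58478 + 30357 = 147313, q_10 = 2*2223 + 1154 = 5600.
  i=11: a_11=1, p_11 = 1*147313 + 58478 = 205791, q_11 = 1*5600 + 2223 = 7823.
  i=12: a_12=3, p_12 = 3*205791 + 147313 = 764686, q_12 = 3*7823 + 5600 = 29069.
  i=13: a_13=3, p_13 = 3*764686 + 205791 = 2499849, q_13 = 3*29069 + 7823 = 95030.
Check: 2499849^2 - 692*95030^2 = 6249245022801 - 6249245022800 = 1, so (x, y) = (2499849, 95030) solves the equation, and by the theorem it is the least positive solution.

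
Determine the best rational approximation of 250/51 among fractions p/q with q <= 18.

49/10

Expand x = 250/51 as a continued fraction with the Euclidean algorithm:
  250 = 4*51 + 46, so a_0 = 4.
  51 = 1*46 + 5, so a_1 = 1.
  46 = 9*5 + 1, so a_2 = 9.
  5 = 5*1 + 0, so a_3 = 5.
so x = [4; 1, 9, 5].
Convergents (p_i = a_i*p_{i-1} + p_{i-2}, q_i = a_i*q_{i-1} + q_{i-2} with p_{-2}=0, p_{-1}=1, q_{-2}=1, q_{-1}=0), until the denominator exceeds 18:
  i=0: a_0=4, p_0 = 4*1 + 0 = 4, q_0 = 4*0 + 1 = 1.
  i=1: a_1=1, p_1 = 1*4 + 1 = 5, q_1 = 1*1 + 0 = 1.
  i=2: a_2=9, p_2 = 9*5 + 4 = 49, q_2 = 9*1 + 1 = 10.
  i=3: a_3=5, p_3 = 5*49 + 5 = 250, q_3 = 5*10 + 1 = 51.
q_3 = 51 > 18, so the last convergent with denominator <= 18 is p_2/q_2 = 49/10.
The closest fraction with denominator <= 18 is either p_2/q_2 or the intermediate fraction (k*p_2 + p_1)/(k*q_2 + q_1) with the largest k >= 1 whose denominator stays <= 18; these approach x as k grows, and every other convergent or intermediate fraction in range is farther away.
Largest k: floor((18 - q_1)/q_2) = floor((18 - 1)/10) = 1.
That gives (1*49 + 5)/(1*10 + 1) = 54/11.
Compare the errors: |x - 49/10| = |250*10 - 49*51|/(51*10) = 1/510, and |x - 54/11| = |250*11 - 54*51|/(51*11) = 4/561.
Cross-multiplying, 1*561 = 561 < 2040 = 4*510, so 1/510 is smaller: the convergent 49/10 is closer to x than 54/11.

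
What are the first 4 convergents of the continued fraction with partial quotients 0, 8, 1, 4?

0/1, 1/8, 1/9, 5/44

Using the convergent recurrence p_i = a_i*p_{i-1} + p_{i-2}, q_i = a_i*q_{i-1} + q_{i-2} with p_{-2}=0, p_{-1}=1, q_{-2}=1, q_{-1}=0:
  i=0: a_0=0, p_0 = 0*1 + 0 = 0, q_0 = 0*0 + 1 = 1.
  i=1: a_1=8, p_1 = 8*0 + 1 = 1, q_1 = 8*1 + 0 = 8.
  i=2: a_2=1, p_2 = 1*1 + 0 = 1, q_2 = 1*8 + 1 = 9.
  i=3: a_3=4, p_3 = 4*1 + 1 = 5, q_3 = 4*9 + 8 = 44.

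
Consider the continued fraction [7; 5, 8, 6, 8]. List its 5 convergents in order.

7/1, 36/5, 295/41, 1806/251, 14743/2049

Using the convergent recurrence p_i = a_i*p_{i-1} + p_{i-2}, q_i = a_i*q_{i-1} + q_{i-2} with p_{-2}=0, p_{-1}=1, q_{-2}=1, q_{-1}=0:
  i=0: a_0=7, p_0 = 7*1 + 0 = 7, q_0 = 7*0 + 1 = 1.
  i=1: a_1=5, p_1 = 5*7 + 1 = 36, q_1 = 5*1 + 0 = 5.
  i=2: a_2=8, p_2 = 8*36 + 7 = 295, q_2 = 8*5 + 1 = 41.
  i=3: a_3=6, p_3 = 6*295 + 36 = 1806, q_3 = 6*41 + 5 = 251.
  i=4: a_4=8, p_4 = 8*1806 + 295 = 14743, q_4 = 8*251 + 41 = 2049.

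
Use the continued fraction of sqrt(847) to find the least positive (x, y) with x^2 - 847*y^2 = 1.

First expand sqrt(847) as a continued fraction. With x_i = (sqrt(847) + m_i)/d_i and (m_0, d_0) = (0, 1): a_0 = floor(sqrt(847)) = 29, since 29^2 = 841 <= 847 < 900 = 30^2.
Iterate m_{i+1} = d_i*a_i - m_i, d_{i+1} = (847 - m_{i+1}^2)/d_i, a_{i+1} = floor((a_0 + m_{i+1})/d_{i+1}):
  m_1 = 1*29 - 0 = 29, d_1 = (847 - 29^2)/1 = 6/1 = 6, a_1 = floor((29 + 29)/6) = 9.
  m_2 = 6*9 - 29 = 25, d_2 = (847 - 25^2)/6 = 222/6 = 37, a_2 = floor((29 + 25)/37) = 1.
  m_3 = 37*1 - 25 = 12, d_3 = (847 - 12^2)/37 = 703/37 = 19, a_3 = floor((29 + 12)/19) = 2.
  m_4 = 19*2 - 12 = 26, d_4 = (847 - 26^2)/19 = 171/19 = 9, a_4 = floor((29 + 26)/9) = 6.
  m_5 = 9*6 - 26 = 28, d_5 = (847 - 28^2)/9 = 63/9 = 7, a_5 = floor((29 + 28)/7) = 8.
  m_6 = 7*8 - 28 = 28, d_6 = (847 - 28^2)/7 = 63/7 = 9, a_6 = floor((29 + 28)/9) = 6.
  m_7 = 9*6 - 28 = 26, d_7 = (847 - 26^2)/9 = 171/9 = 19, a_7 = floor((29 + 26)/19) = 2.
  m_8 = 19*2 - 26 = 12, d_8 = (847 - 12^2)/19 = 703/19 = 37, a_8 = floor((29 + 12)/37) = 1.
  m_9 = 37*1 - 12 = 25, d_9 = (847 - 25^2)/37 = 222/37 = 6, a_9 = floor((29 + 25)/6) = 9.
  m_10 = 6*9 - 25 = 29, d_10 = (847 - 29^2)/6 = 6/6 = 1, a_10 = floor((29 + 29)/1) = 58.
  m_11 = 1*58 - 29 = 29, d_11 = (847 - 29^2)/1 = 6/1 = 6: (m_11, d_11) = (m_1, d_1) = (29, 6), so from here the quotients repeat a_1, ..., a_10; the period length is 10.
So sqrt(847) = [29; (9, 1, 2, 6, 8, 6, 2, 1, 9, 58)] with period length k = 10.
k is even, so the fundamental solution of x^2 - 847y^2 = 1 is (p_{k-1}, q_{k-1}) = (p_9, q_9); compute convergents through index 9.
Convergents (p_i = a_i*p_{i-1} + p_{i-2}, q_i = a_i*q_{i-1} + q_{i-2} with p_{-2}=0, p_{-1}=1, q_{-2}=1, q_{-1}=0):
  i=0: a_0=29, p_0 = 29*1 + 0 = 29, q_0 = 29*0 + 1 = 1.
  i=1: a_1=9, p_1 = 9*29 + 1 = 262, q_1 = 9*1 + 0 = 9.
  i=2: a_2=1, p_2 = 1*262 + 29 = 291, q_2 = 1*9 + 1 = 10.
  i=3: a_3=2, p_3 = 2*291 + 262 = 844, q_3 = 2*10 + 9 = 29.
  i=4: a_4=6, p_4 = 6*844 + 291 = 5355, q_4 = 6*29 + 10 = 184.
  i=5: a_5=8, p_5 = 8*5355 + 844 = 43684, q_5 = 8*184 + 29 = 1501.
  i=6: a_6=6, p_6 = 6*43684 + 5355 = 267459, q_6 = 6*1501 + 184 = 9190.
  i=7: a_7=2, p_7 = 2*267459 + 43684 = 578602, q_7 = 2*9190 + 1501 = 19881.
  i=8: a_8=1, p_8 = 1*578602 + 267459 = 846061, q_8 = 1*19881 + 9190 = 29071.
  i=9: a_9=9, p_9 = 9*846061 + 578602 = 8193151, q_9 = 9*29071 + 19881 = 281520.
Check: 8193151^2 - 847*281520^2 = 67127723308801 - 67127723308800 = 1, so (x, y) = (8193151, 281520) solves the equation, and by the theorem it is the least positive solution.

(x, y) = (8193151, 281520)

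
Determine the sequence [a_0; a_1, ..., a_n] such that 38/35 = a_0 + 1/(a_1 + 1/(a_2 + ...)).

[1; 11, 1, 2]

Run the Euclidean algorithm on 38 and 35; the successive quotients are the partial quotients a_0, a_1, ... (each step inverts the fractional part left over by the previous one):
  38 = 1*35 + 3, so a_0 = 1.
  35 = 11*3 + 2, so a_1 = 11.
  3 = 1*2 + 1, so a_2 = 1.
  2 = 2*1 + 0, so a_3 = 2.
The remainder reaches 0 after 4 divisions, so the expansion has 4 partial quotients, read off in order.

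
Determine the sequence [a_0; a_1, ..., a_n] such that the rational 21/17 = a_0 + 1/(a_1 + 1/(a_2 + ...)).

[1; 4, 4]

Run the Euclidean algorithm on 21 and 17; the successive quotients are the partial quotients a_0, a_1, ... (each step inverts the fractional part left over by the previous one):
  21 = 1*17 + 4, so a_0 = 1.
  17 = 4*4 + 1, so a_1 = 4.
  4 = 4*1 + 0, so a_2 = 4.
The remainder reaches 0 after 3 divisions, so the expansion has 3 partial quotients, read off in order.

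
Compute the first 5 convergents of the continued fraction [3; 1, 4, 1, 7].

3/1, 4/1, 19/5, 23/6, 180/47

Using the convergent recurrence p_i = a_i*p_{i-1} + p_{i-2}, q_i = a_i*q_{i-1} + q_{i-2} with p_{-2}=0, p_{-1}=1, q_{-2}=1, q_{-1}=0:
  i=0: a_0=3, p_0 = 3*1 + 0 = 3, q_0 = 3*0 + 1 = 1.
  i=1: a_1=1, p_1 = 1*3 + 1 = 4, q_1 = 1*1 + 0 = 1.
  i=2: a_2=4, p_2 = 4*4 + 3 = 19, q_2 = 4*1 + 1 = 5.
  i=3: a_3=1, p_3 = 1*19 + 4 = 23, q_3 = 1*5 + 1 = 6.
  i=4: a_4=7, p_4 = 7*23 + 19 = 180, q_4 = 7*6 + 5 = 47.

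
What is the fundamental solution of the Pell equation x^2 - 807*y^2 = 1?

(x, y) = (51841948, 1824923)

First expand sqrt(807) as a continued fraction. With x_i = (sqrt(807) + m_i)/d_i and (m_0, d_0) = (0, 1): a_0 = floor(sqrt(807)) = 28, since 28^2 = 784 <= 807 < 841 = 29^2.
Iterate m_{i+1} = d_i*a_i - m_i, d_{i+1} = (807 - m_{i+1}^2)/d_i, a_{i+1} = floor((a_0 + m_{i+1})/d_{i+1}):
  m_1 = 1*28 - 0 = 28, d_1 = (807 - 28^2)/1 = 23/1 = 23, a_1 = floor((28 + 28)/23) = 2.
  m_2 = 23*2 - 28 = 18, d_2 = (807 - 18^2)/23 = 483/23 = 21, a_2 = floor((28 + 18)/21) = 2.
  m_3 = 21*2 - 18 = 24, d_3 = (807 - 24^2)/21 = 231/21 = 11, a_3 = floor((28 + 24)/11) = 4.
  m_4 = 11*4 - 24 = 20, d_4 = (807 - 20^2)/11 = 407/11 = 37, a_4 = floor((28 + 20)/37) = 1.
  m_5 = 37*1 - 20 = 17, d_5 = (807 - 17^2)/37 = 518/37 = 14, a_5 = floor((28 + 17)/14) = 3.
  m_6 = 14*3 - 17 = 25, d_6 = (807 - 25^2)/14 = 182/14 = 13, a_6 = floor((28 + 25)/13) = 4.
  m_7 = 13*4 - 25 = 27, d_7 = (807 - 27^2)/13 = 78/13 = 6, a_7 = floor((28 + 27)/6) = 9.
  m_8 = 6*9 - 27 = 27, d_8 = (807 - 27^2)/6 = 78/6 = 13, a_8 = floor((28 + 27)/13) = 4.
  m_9 = 13*4 - 27 = 25, d_9 = (807 - 25^2)/13 = 182/13 = 14, a_9 = floor((28 + 25)/14) = 3.
  m_10 = 14*3 - 25 = 17, d_10 = (807 - 17^2)/14 = 518/14 = 37, a_10 = floor((28 + 17)/37) = 1.
  m_11 = 37*1 - 17 = 20, d_11 = (807 - 20^2)/37 = 407/37 = 11, a_11 = floor((28 + 20)/11) = 4.
  m_12 = 11*4 - 20 = 24, d_12 = (807 - 24^2)/11 = 231/11 = 21, a_12 = floor((28 + 24)/21) = 2.
  m_13 = 21*2 - 24 = 18, d_13 = (807 - 18^2)/21 = 483/21 = 23, a_13 = floor((28 + 18)/23) = 2.
  m_14 = 23*2 - 18 = 28, d_14 = (807 - 28^2)/23 = 23/23 = 1, a_14 = floor((28 + 28)/1) = 56.
  m_15 = 1*56 - 28 = 28, d_15 = (807 - 28^2)/1 = 23/1 = 23: (m_15, d_15) = (m_1, d_1) = (28, 23), so from here the quotients repeat a_1, ..., a_14; the period length is 14.
So sqrt(807) = [28; (2, 2, 4, 1, 3, 4, 9, 4, 3, 1, 4, 2, 2, 56)] with period length k = 14.
k is even, so the fundamental solution of x^2 - 807y^2 = 1 is (p_{k-1}, q_{k-1}) = (p_13, q_13); compute convergents through index 13.
Convergents (p_i = a_i*p_{i-1} + p_{i-2}, q_i = a_i*q_{i-1} + q_{i-2} with p_{-2}=0, p_{-1}=1, q_{-2}=1, q_{-1}=0):
  i=0: a_0=28, p_0 = 28*1 + 0 = 28, q_0 = 28*0 + 1 = 1.
  i=1: a_1=2, p_1 = 2*28 + 1 = 57, q_1 = 2*1 + 0 = 2.
  i=2: a_2=2, p_2 = 2*57 + 28 = 142, q_2 = 2*2 + 1 = 5.
  i=3: a_3=4, p_3 = 4*142 + 57 = 625, q_3 = 4*5 + 2 = 22.
  i=4: a_4=1, p_4 = 1*625 + 142 = 767, q_4 = 1*22 + 5 = 27.
  i=5: a_5=3, p_5 = 3*767 + 625 = 2926, q_5 = 3*27 + 22 = 103.
  i=6: a_6=4, p_6 = 4*2926 + 767 = 12471, q_6 = 4*103 + 27 = 439.
  i=7: a_7=9, p_7 = 9*12471 + 2926 = 115165, q_7 = 9*439 + 103 = 4054.
  i=8: a_8=4, p_8 = 4*115165 + 12471 = 473131, q_8 = 4*4054 + 439 = 16655.
  i=9: a_9=3, p_9 = 3*473131 + 115165 = 1534558, q_9 = 3*16655 + 4054 = 54019.
  i=10: a_10=1, p_10 = 1*1534558 + 473131 = 2007689, q_10 = 1*54019 + 16655 = 70674.
  i=11: a_11=4, p_11 = 4*2007689 + 1534558 = 9565314, q_11 = 4*70674 + 54019 = 336715.
  i=12: a_12=2, p_12 = 2*9565314 + 2007689 = 21138317, q_12 = 2*336715 + 70674 = 744104.
  i=13: a_13=2, p_13 = 2*21138317 + 9565314 = 51841948, q_13 = 2*744104 + 336715 = 1824923.
Check: 51841948^2 - 807*1824923^2 = 2687587572434704 - 2687587572434703 = 1, so (x, y) = (51841948, 1824923) solves the equation, and by the theorem it is the least positive solution.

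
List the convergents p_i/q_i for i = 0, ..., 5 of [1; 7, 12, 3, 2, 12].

1/1, 8/7, 97/85, 299/262, 695/609, 8639/7570

Using the convergent recurrence p_i = a_i*p_{i-1} + p_{i-2}, q_i = a_i*q_{i-1} + q_{i-2} with p_{-2}=0, p_{-1}=1, q_{-2}=1, q_{-1}=0:
  i=0: a_0=1, p_0 = 1*1 + 0 = 1, q_0 = 1*0 + 1 = 1.
  i=1: a_1=7, p_1 = 7*1 + 1 = 8, q_1 = 7*1 + 0 = 7.
  i=2: a_2=12, p_2 = 12*8 + 1 = 97, q_2 = 12*7 + 1 = 85.
  i=3: a_3=3, p_3 = 3*97 + 8 = 299, q_3 = 3*85 + 7 = 262.
  i=4: a_4=2, p_4 = 2*299 + 97 = 695, q_4 = 2*262 + 85 = 609.
  i=5: a_5=12, p_5 = 12*695 + 299 = 8639, q_5 = 12*609 + 262 = 7570.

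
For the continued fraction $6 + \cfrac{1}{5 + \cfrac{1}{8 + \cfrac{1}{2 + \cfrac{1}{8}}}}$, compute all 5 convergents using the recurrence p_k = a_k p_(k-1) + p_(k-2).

6/1, 31/5, 254/41, 539/87, 4566/737

Using the convergent recurrence p_i = a_i*p_{i-1} + p_{i-2}, q_i = a_i*q_{i-1} + q_{i-2} with p_{-2}=0, p_{-1}=1, q_{-2}=1, q_{-1}=0:
  i=0: a_0=6, p_0 = 6*1 + 0 = 6, q_0 = 6*0 + 1 = 1.
  i=1: a_1=5, p_1 = 5*6 + 1 = 31, q_1 = 5*1 + 0 = 5.
  i=2: a_2=8, p_2 = 8*31 + 6 = 254, q_2 = 8*5 + 1 = 41.
  i=3: a_3=2, p_3 = 2*254 + 31 = 539, q_3 = 2*41 + 5 = 87.
  i=4: a_4=8, p_4 = 8*539 + 254 = 4566, q_4 = 8*87 + 41 = 737.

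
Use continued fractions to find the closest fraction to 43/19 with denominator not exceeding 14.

Expand x = 43/19 as a continued fraction with the Euclidean algorithm:
  43 = 2*19 + 5, so a_0 = 2.
  19 = 3*5 + 4, so a_1 = 3.
  5 = 1*4 + 1, so a_2 = 1.
  4 = 4*1 + 0, so a_3 = 4.
so x = [2; 3, 1, 4].
Convergents (p_i = a_i*p_{i-1} + p_{i-2}, q_i = a_i*q_{i-1} + q_{i-2} with p_{-2}=0, p_{-1}=1, q_{-2}=1, q_{-1}=0), until the denominator exceeds 14:
  i=0: a_0=2, p_0 = 2*1 + 0 = 2, q_0 = 2*0 + 1 = 1.
  i=1: a_1=3, p_1 = 3*2 + 1 = 7, q_1 = 3*1 + 0 = 3.
  i=2: a_2=1, p_2 = 1*7 + 2 = 9, q_2 = 1*3 + 1 = 4.
  i=3: a_3=4, p_3 = 4*9 + 7 = 43, q_3 = 4*4 + 3 = 19.
q_3 = 19 > 14, so the last convergent with denominator <= 14 is p_2/q_2 = 9/4.
The closest fraction with denominator <= 14 is either p_2/q_2 or the intermediate fraction (k*p_2 + p_1)/(k*q_2 + q_1) with the largest k >= 1 whose denominator stays <= 14; these approach x as k grows, and every other convergent or intermediate fraction in range is farther away.
Largest k: floor((14 - q_1)/q_2) = floor((14 - 3)/4) = 2.
That gives (2*9 + 7)/(2*4 + 3) = 25/11.
Compare the errors: |x - 9/4| = |43*4 - 9*19|/(19*4) = 1/76, and |x - 25/11| = |43*11 - 25*19|/(19*11) = 2/209.
Cross-multiplying, 2*76 = 152 < 209 = 1*209, so 2/209 is smaller: the intermediate fraction 25/11 is closer to x than 9/4.

25/11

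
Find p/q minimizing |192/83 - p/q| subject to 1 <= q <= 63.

Expand x = 192/83 as a continued fraction with the Euclidean algorithm:
  192 = 2*83 + 26, so a_0 = 2.
  83 = 3*26 + 5, so a_1 = 3.
  26 = 5*5 + 1, so a_2 = 5.
  5 = 5*1 + 0, so a_3 = 5.
so x = [2; 3, 5, 5].
Convergents (p_i = a_i*p_{i-1} + p_{i-2}, q_i = a_i*q_{i-1} + q_{i-2} with p_{-2}=0, p_{-1}=1, q_{-2}=1, q_{-1}=0), until the denominator exceeds 63:
  i=0: a_0=2, p_0 = 2*1 + 0 = 2, q_0 = 2*0 + 1 = 1.
  i=1: a_1=3, p_1 = 3*2 + 1 = 7, q_1 = 3*1 + 0 = 3.
  i=2: a_2=5, p_2 = 5*7 + 2 = 37, q_2 = 5*3 + 1 = 16.
  i=3: a_3=5, p_3 = 5*37 + 7 = 192, q_3 = 5*16 + 3 = 83.
q_3 = 83 > 63, so the last convergent with denominator <= 63 is p_2/q_2 = 37/16.
The closest fraction with denominator <= 63 is either p_2/q_2 or the intermediate fraction (k*p_2 + p_1)/(k*q_2 + q_1) with the largest k >= 1 whose denominator stays <= 63; these approach x as k grows, and every other convergent or intermediate fraction in range is farther away.
Largest k: floor((63 - q_1)/q_2) = floor((63 - 3)/16) = 3.
That gives (3*37 + 7)/(3*16 + 3) = 118/51.
Compare the errors: |x - 37/16| = |192*16 - 37*83|/(83*16) = 1/1328, and |x - 118/51| = |192*51 - 118*83|/(83*51) = 2/4233.
Cross-multiplying, 2*1328 = 2656 < 4233 = 1*4233, so 2/4233 is smaller: the intermediate fraction 118/51 is closer to x than 37/16.

118/51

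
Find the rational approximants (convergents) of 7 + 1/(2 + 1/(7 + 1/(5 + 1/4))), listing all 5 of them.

Using the convergent recurrence p_i = a_i*p_{i-1} + p_{i-2}, q_i = a_i*q_{i-1} + q_{i-2} with p_{-2}=0, p_{-1}=1, q_{-2}=1, q_{-1}=0:
  i=0: a_0=7, p_0 = 7*1 + 0 = 7, q_0 = 7*0 + 1 = 1.
  i=1: a_1=2, p_1 = 2*7 + 1 = 15, q_1 = 2*1 + 0 = 2.
  i=2: a_2=7, p_2 = 7*15 + 7 = 112, q_2 = 7*2 + 1 = 15.
  i=3: a_3=5, p_3 = 5*112 + 15 = 575, q_3 = 5*15 + 2 = 77.
  i=4: a_4=4, p_4 = 4*575 + 112 = 2412, q_4 = 4*77 + 15 = 323.

7/1, 15/2, 112/15, 575/77, 2412/323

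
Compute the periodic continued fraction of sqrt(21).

Write x_i = (sqrt(21) + m_i)/d_i with (m_0, d_0) = (0, 1). a_0 = floor(sqrt(21)) = 4, since 4^2 = 16 <= 21 < 25 = 5^2.
Iterate m_{i+1} = d_i*a_i - m_i, d_{i+1} = (21 - m_{i+1}^2)/d_i, a_{i+1} = floor((a_0 + m_{i+1})/d_{i+1}):
  m_1 = 1*4 - 0 = 4, d_1 = (21 - 4^2)/1 = 5/1 = 5, a_1 = floor((4 + 4)/5) = 1.
  m_2 = 5*1 - 4 = 1, d_2 = (21 - 1^2)/5 = 20/5 = 4, a_2 = floor((4 + 1)/4) = 1.
  m_3 = 4*1 - 1 = 3, d_3 = (21 - 3^2)/4 = 12/4 = 3, a_3 = floor((4 + 3)/3) = 2.
  m_4 = 3*2 - 3 = 3, d_4 = (21 - 3^2)/3 = 12/3 = 4, a_4 = floor((4 + 3)/4) = 1.
  m_5 = 4*1 - 3 = 1, d_5 = (21 - 1^2)/4 = 20/4 = 5, a_5 = floor((4 + 1)/5) = 1.
  m_6 = 5*1 - 1 = 4, d_6 = (21 - 4^2)/5 = 5/5 = 1, a_6 = floor((4 + 4)/1) = 8.
  m_7 = 1*8 - 4 = 4, d_7 = (21 - 4^2)/1 = 5/1 = 5: (m_7, d_7) = (m_1, d_1) = (4, 5), so from here the quotients repeat a_1, ..., a_6; the period length is 6.
Hence the expansion of sqrt(21) is a_0 = 4 followed by the repeating block 1, 1, 2, 1, 1, 8 (period 6).

[4; (1, 1, 2, 1, 1, 8)]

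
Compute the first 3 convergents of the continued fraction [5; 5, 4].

5/1, 26/5, 109/21

Using the convergent recurrence p_i = a_i*p_{i-1} + p_{i-2}, q_i = a_i*q_{i-1} + q_{i-2} with p_{-2}=0, p_{-1}=1, q_{-2}=1, q_{-1}=0:
  i=0: a_0=5, p_0 = 5*1 + 0 = 5, q_0 = 5*0 + 1 = 1.
  i=1: a_1=5, p_1 = 5*5 + 1 = 26, q_1 = 5*1 + 0 = 5.
  i=2: a_2=4, p_2 = 4*26 + 5 = 109, q_2 = 4*5 + 1 = 21.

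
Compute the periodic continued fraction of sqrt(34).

Write x_i = (sqrt(34) + m_i)/d_i with (m_0, d_0) = (0, 1). a_0 = floor(sqrt(34)) = 5, since 5^2 = 25 <= 34 < 36 = 6^2.
Iterate m_{i+1} = d_i*a_i - m_i, d_{i+1} = (34 - m_{i+1}^2)/d_i, a_{i+1} = floor((a_0 + m_{i+1})/d_{i+1}):
  m_1 = 1*5 - 0 = 5, d_1 = (34 - 5^2)/1 = 9/1 = 9, a_1 = floor((5 + 5)/9) = 1.
  m_2 = 9*1 - 5 = 4, d_2 = (34 - 4^2)/9 = 18/9 = 2, a_2 = floor((5 + 4)/2) = 4.
  m_3 = 2*4 - 4 = 4, d_3 = (34 - 4^2)/2 = 18/2 = 9, a_3 = floor((5 + 4)/9) = 1.
  m_4 = 9*1 - 4 = 5, d_4 = (34 - 5^2)/9 = 9/9 = 1, a_4 = floor((5 + 5)/1) = 10.
  m_5 = 1*10 - 5 = 5, d_5 = (34 - 5^2)/1 = 9/1 = 9: (m_5, d_5) = (m_1, d_1) = (5, 9), so from here the quotients repeat a_1, ..., a_4; the period length is 4.
Hence the expansion of sqrt(34) is a_0 = 5 followed by the repeating block 1, 4, 1, 10 (period 4).

[5; (1, 4, 1, 10)]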